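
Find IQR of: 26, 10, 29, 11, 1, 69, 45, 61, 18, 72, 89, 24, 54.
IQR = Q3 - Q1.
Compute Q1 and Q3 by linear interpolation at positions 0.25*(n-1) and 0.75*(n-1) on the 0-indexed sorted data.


Sorted: 1, 10, 11, 18, 24, 26, 29, 45, 54, 61, 69, 72, 89
Q1 (25th %ile) = 18.0000
Q3 (75th %ile) = 61.0000
IQR = 61.0000 - 18.0000 = 43.0000

IQR = 43.0000


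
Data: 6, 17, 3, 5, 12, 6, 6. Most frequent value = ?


Frequencies: 3:1, 5:1, 6:3, 12:1, 17:1
Max frequency = 3
Mode = 6

Mode = 6


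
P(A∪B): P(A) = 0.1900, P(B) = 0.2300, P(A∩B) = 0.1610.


P(A∪B) = 0.1900 + 0.2300 - 0.1610
= 0.4200 - 0.1610
= 0.2590

P(A∪B) = 0.2590


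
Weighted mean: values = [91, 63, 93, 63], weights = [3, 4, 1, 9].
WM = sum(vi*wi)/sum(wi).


Numerator = 91*3 + 63*4 + 93*1 + 63*9 = 1185
Denominator = 3 + 4 + 1 + 9 = 17
WM = 1185/17 = 69.7059

WM = 69.7059


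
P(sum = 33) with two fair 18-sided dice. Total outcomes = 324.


Total outcomes = 18×18 = 324
Favorable (sum = 33): 4
P = 4/324 = 0.0123

P = 0.0123


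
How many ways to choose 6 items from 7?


C(7,6) = 7!/(6! × 1!)
= 5040/(720 × 1)
= 7

C(7,6) = 7


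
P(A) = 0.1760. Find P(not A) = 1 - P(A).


P(not A) = 1 - 0.1760 = 0.8240

P(not A) = 0.8240


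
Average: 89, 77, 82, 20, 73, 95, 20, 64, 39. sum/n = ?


Sum = 89 + 77 + 82 + 20 + 73 + 95 + 20 + 64 + 39 = 559
n = 9
Mean = 559/9 = 62.1111

Mean = 62.1111


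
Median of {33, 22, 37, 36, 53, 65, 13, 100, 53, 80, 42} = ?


Sorted: 13, 22, 33, 36, 37, 42, 53, 53, 65, 80, 100
n = 11 (odd)
Middle value = 42

Median = 42


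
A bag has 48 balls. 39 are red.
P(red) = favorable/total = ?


P = 39/48 = 0.8125

P = 0.8125


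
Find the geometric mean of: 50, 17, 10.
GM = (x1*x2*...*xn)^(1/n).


Product = 50 × 17 × 10 = 8500
GM = 8500^(1/3) = 20.4083

GM = 20.4083


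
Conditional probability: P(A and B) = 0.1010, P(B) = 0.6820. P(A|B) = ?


P(A|B) = 0.1010/0.6820 = 0.1481

P(A|B) = 0.1481


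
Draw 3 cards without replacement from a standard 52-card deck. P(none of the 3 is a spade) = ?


P(no spades) = (39/52) × (38/51) × (37/50)
= 0.4135

P = 0.4135


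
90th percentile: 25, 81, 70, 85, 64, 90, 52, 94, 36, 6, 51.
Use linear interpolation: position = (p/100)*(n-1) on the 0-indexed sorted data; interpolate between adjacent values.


Sorted: 6, 25, 36, 51, 52, 64, 70, 81, 85, 90, 94
n = 11
Index = 90/100 * 10 = 9.0000
Lower = data[9] = 90, Upper = data[10] = 94
P90 = 90 + 0*(4) = 90.0000

P90 = 90.0000


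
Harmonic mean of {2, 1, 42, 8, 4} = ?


Sum of reciprocals = 1/2 + 1/1 + 1/42 + 1/8 + 1/4 = 1.898810
HM = 5/1.898810 = 2.6332

HM = 2.6332


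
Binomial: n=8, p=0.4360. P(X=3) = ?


C(8,3) = 56
p^3 = 0.082882
(1-p)^5 = 0.057068
P = 56 * 0.082882 * 0.057068 = 0.2649

P(X=3) = 0.2649


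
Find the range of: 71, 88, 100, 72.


Max = 100, Min = 71
Range = 100 - 71 = 29

Range = 29


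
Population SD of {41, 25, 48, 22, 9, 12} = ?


Mean = 26.1667
Variance = 201.8056
SD = sqrt(201.8056) = 14.2058

SD = 14.2058


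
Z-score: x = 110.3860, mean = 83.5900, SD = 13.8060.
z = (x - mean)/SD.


z = (110.3860 - 83.5900)/13.8060
= 26.7960/13.8060
= 1.9409

z = 1.9409


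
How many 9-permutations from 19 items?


P(19,9) = 19!/10!
= 121645100408832000/3628800
= 33522128640

P(19,9) = 33522128640


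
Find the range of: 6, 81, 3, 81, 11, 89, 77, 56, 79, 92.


Max = 92, Min = 3
Range = 92 - 3 = 89

Range = 89


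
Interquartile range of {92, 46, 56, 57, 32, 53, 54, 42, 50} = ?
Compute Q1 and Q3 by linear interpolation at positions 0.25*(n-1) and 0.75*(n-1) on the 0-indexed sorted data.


Sorted: 32, 42, 46, 50, 53, 54, 56, 57, 92
Q1 (25th %ile) = 46.0000
Q3 (75th %ile) = 56.0000
IQR = 56.0000 - 46.0000 = 10.0000

IQR = 10.0000


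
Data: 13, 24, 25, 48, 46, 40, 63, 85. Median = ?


Sorted: 13, 24, 25, 40, 46, 48, 63, 85
n = 8 (even)
Middle values: 40 and 46
Median = (40+46)/2 = 43.0000

Median = 43.0000


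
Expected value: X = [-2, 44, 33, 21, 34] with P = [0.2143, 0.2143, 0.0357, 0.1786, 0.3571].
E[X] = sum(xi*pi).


E[X] = -2*0.2143 + 44*0.2143 + 33*0.0357 + 21*0.1786 + 34*0.3571
= -0.4286 + 9.4292 + 1.1781 + 3.7506 + 12.1414
= 26.0707

E[X] = 26.0707


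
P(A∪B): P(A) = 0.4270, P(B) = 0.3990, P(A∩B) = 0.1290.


P(A∪B) = 0.4270 + 0.3990 - 0.1290
= 0.8260 - 0.1290
= 0.6970

P(A∪B) = 0.6970


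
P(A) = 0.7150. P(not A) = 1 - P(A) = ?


P(not A) = 1 - 0.7150 = 0.2850

P(not A) = 0.2850


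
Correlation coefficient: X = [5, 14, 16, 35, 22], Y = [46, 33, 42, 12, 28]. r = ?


Mean X = 18.4000, Mean Y = 32.2000
SD X = 9.931767, SD Y = 11.939849
Cov = -112.480000
r = -112.480000/(9.931767*11.939849) = -0.9485

r = -0.9485


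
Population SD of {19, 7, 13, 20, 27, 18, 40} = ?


Mean = 20.5714
Variance = 95.6735
SD = sqrt(95.6735) = 9.7813

SD = 9.7813


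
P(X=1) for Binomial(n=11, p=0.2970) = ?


C(11,1) = 11
p^1 = 0.297000
(1-p)^10 = 0.029482
P = 11 * 0.297000 * 0.029482 = 0.0963

P(X=1) = 0.0963


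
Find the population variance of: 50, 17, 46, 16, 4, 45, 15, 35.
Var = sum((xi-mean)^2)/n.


Mean = 28.5000
Squared deviations: 462.2500, 132.2500, 306.2500, 156.2500, 600.2500, 272.2500, 182.2500, 42.2500
Sum = 2154.0000
Variance = 2154.0000/8 = 269.2500

Variance = 269.2500


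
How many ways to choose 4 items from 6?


C(6,4) = 6!/(4! × 2!)
= 720/(24 × 2)
= 15

C(6,4) = 15


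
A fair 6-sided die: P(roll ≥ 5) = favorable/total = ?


Favorable outcomes (roll ≥ 5): 2
Total outcomes = 6
P = 2/6 = 0.3333

P = 0.3333


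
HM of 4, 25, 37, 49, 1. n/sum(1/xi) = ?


Sum of reciprocals = 1/4 + 1/25 + 1/37 + 1/49 + 1/1 = 1.337435
HM = 5/1.337435 = 3.7385

HM = 3.7385


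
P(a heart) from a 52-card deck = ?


13 hearts in 52 cards
P = 13/52 = 0.2500

P = 0.2500


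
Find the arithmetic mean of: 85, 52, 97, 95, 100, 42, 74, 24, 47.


Sum = 85 + 52 + 97 + 95 + 100 + 42 + 74 + 24 + 47 = 616
n = 9
Mean = 616/9 = 68.4444

Mean = 68.4444


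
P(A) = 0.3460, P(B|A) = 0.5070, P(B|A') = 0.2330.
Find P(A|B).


P(B) = P(B|A)*P(A) + P(B|A')*P(A')
= 0.5070*0.3460 + 0.2330*0.6540
= 0.175422 + 0.152382 = 0.327804
P(A|B) = 0.175422/0.327804 = 0.5351

P(A|B) = 0.5351


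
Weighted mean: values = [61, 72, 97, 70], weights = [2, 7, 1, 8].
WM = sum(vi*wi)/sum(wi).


Numerator = 61*2 + 72*7 + 97*1 + 70*8 = 1283
Denominator = 2 + 7 + 1 + 8 = 18
WM = 1283/18 = 71.2778

WM = 71.2778


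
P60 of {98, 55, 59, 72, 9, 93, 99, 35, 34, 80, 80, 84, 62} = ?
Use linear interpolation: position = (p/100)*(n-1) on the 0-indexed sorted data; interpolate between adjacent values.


Sorted: 9, 34, 35, 55, 59, 62, 72, 80, 80, 84, 93, 98, 99
n = 13
Index = 60/100 * 12 = 7.2000
Lower = data[7] = 80, Upper = data[8] = 80
P60 = 80 + 0.2000*(0) = 80.0000

P60 = 80.0000


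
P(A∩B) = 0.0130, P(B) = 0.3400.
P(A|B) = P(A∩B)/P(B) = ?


P(A|B) = 0.0130/0.3400 = 0.0382

P(A|B) = 0.0382


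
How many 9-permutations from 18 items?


P(18,9) = 18!/9!
= 6402373705728000/362880
= 17643225600

P(18,9) = 17643225600


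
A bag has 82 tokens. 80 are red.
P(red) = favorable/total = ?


P = 80/82 = 0.9756

P = 0.9756


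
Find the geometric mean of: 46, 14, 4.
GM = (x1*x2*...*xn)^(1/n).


Product = 46 × 14 × 4 = 2576
GM = 2576^(1/3) = 13.7082

GM = 13.7082


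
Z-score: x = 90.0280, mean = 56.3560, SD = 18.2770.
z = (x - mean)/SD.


z = (90.0280 - 56.3560)/18.2770
= 33.6720/18.2770
= 1.8423

z = 1.8423


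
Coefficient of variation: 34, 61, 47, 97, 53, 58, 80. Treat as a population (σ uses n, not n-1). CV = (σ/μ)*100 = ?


Mean = 61.4286
SD = 19.4705
CV = (19.4705/61.4286)*100 = 31.6962%

CV = 31.6962%


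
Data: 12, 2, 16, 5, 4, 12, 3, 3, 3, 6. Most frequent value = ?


Frequencies: 2:1, 3:3, 4:1, 5:1, 6:1, 12:2, 16:1
Max frequency = 3
Mode = 3

Mode = 3


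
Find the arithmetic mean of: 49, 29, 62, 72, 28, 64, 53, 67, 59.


Sum = 49 + 29 + 62 + 72 + 28 + 64 + 53 + 67 + 59 = 483
n = 9
Mean = 483/9 = 53.6667

Mean = 53.6667


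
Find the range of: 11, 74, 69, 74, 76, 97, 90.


Max = 97, Min = 11
Range = 97 - 11 = 86

Range = 86


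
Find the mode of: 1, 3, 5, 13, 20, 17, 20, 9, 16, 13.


Frequencies: 1:1, 3:1, 5:1, 9:1, 13:2, 16:1, 17:1, 20:2
Max frequency = 2
Mode = 13, 20

Mode = 13, 20


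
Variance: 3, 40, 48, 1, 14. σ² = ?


Mean = 21.2000
Squared deviations: 331.2400, 353.4400, 718.2400, 408.0400, 51.8400
Sum = 1862.8000
Variance = 1862.8000/5 = 372.5600

Variance = 372.5600


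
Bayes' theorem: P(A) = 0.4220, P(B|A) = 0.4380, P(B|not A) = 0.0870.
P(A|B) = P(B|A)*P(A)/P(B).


P(B) = P(B|A)*P(A) + P(B|A')*P(A')
= 0.4380*0.4220 + 0.0870*0.5780
= 0.184836 + 0.050286 = 0.235122
P(A|B) = 0.184836/0.235122 = 0.7861

P(A|B) = 0.7861


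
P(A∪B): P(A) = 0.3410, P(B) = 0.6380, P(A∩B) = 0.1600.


P(A∪B) = 0.3410 + 0.6380 - 0.1600
= 0.9790 - 0.1600
= 0.8190

P(A∪B) = 0.8190


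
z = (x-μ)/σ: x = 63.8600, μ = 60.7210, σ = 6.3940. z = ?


z = (63.8600 - 60.7210)/6.3940
= 3.1390/6.3940
= 0.4909

z = 0.4909


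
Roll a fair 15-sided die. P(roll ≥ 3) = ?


Favorable outcomes (roll ≥ 3): 13
Total outcomes = 15
P = 13/15 = 0.8667

P = 0.8667


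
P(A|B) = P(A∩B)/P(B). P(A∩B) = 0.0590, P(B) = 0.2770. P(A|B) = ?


P(A|B) = 0.0590/0.2770 = 0.2130

P(A|B) = 0.2130


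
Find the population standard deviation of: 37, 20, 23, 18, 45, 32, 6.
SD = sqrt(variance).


Mean = 25.8571
Variance = 146.6939
SD = sqrt(146.6939) = 12.1117

SD = 12.1117


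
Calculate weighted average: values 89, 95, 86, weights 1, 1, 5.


Numerator = 89*1 + 95*1 + 86*5 = 614
Denominator = 1 + 1 + 5 = 7
WM = 614/7 = 87.7143

WM = 87.7143


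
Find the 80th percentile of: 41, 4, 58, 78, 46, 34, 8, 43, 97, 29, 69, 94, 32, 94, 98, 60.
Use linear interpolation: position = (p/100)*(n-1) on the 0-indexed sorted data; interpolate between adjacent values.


Sorted: 4, 8, 29, 32, 34, 41, 43, 46, 58, 60, 69, 78, 94, 94, 97, 98
n = 16
Index = 80/100 * 15 = 12.0000
Lower = data[12] = 94, Upper = data[13] = 94
P80 = 94 + 0*(0) = 94.0000

P80 = 94.0000


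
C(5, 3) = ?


C(5,3) = 5!/(3! × 2!)
= 120/(6 × 2)
= 10

C(5,3) = 10


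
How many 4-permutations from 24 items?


P(24,4) = 24!/20!
= 620448401733239439360000/2432902008176640000
= 255024

P(24,4) = 255024


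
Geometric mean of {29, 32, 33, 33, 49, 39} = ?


Product = 29 × 32 × 33 × 33 × 49 × 39 = 1931241312
GM = 1931241312^(1/6) = 35.2890

GM = 35.2890


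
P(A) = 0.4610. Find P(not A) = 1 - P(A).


P(not A) = 1 - 0.4610 = 0.5390

P(not A) = 0.5390


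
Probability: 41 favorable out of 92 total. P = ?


P = 41/92 = 0.4457

P = 0.4457


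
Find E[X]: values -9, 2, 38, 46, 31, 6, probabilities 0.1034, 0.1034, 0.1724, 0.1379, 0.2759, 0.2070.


E[X] = -9*0.1034 + 2*0.1034 + 38*0.1724 + 46*0.1379 + 31*0.2759 + 6*0.2070
= -0.9306 + 0.2068 + 6.5512 + 6.3434 + 8.5529 + 1.2420
= 21.9657

E[X] = 21.9657


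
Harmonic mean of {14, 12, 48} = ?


Sum of reciprocals = 1/14 + 1/12 + 1/48 = 0.175595
HM = 3/0.175595 = 17.0847

HM = 17.0847


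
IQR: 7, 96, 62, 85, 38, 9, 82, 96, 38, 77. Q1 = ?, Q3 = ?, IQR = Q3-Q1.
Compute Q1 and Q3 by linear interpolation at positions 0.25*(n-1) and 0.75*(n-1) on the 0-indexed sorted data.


Sorted: 7, 9, 38, 38, 62, 77, 82, 85, 96, 96
Q1 (25th %ile) = 38.0000
Q3 (75th %ile) = 84.2500
IQR = 84.2500 - 38.0000 = 46.2500

IQR = 46.2500


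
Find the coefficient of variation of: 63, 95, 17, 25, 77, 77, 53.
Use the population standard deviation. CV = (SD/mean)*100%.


Mean = 58.1429
SD = 26.4868
CV = (26.4868/58.1429)*100 = 45.5547%

CV = 45.5547%


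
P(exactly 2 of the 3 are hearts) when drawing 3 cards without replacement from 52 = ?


Hypergeometric: P(X=2) = C(13,2)·C(39,1) / C(52,3)
= 78 × 39 / 22100
= 3042/22100 = 0.1376

P = 0.1376


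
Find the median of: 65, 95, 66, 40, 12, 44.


Sorted: 12, 40, 44, 65, 66, 95
n = 6 (even)
Middle values: 44 and 65
Median = (44+65)/2 = 54.5000

Median = 54.5000


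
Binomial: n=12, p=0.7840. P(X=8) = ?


C(12,8) = 495
p^8 = 0.142734
(1-p)^4 = 0.002177
P = 495 * 0.142734 * 0.002177 = 0.1538

P(X=8) = 0.1538


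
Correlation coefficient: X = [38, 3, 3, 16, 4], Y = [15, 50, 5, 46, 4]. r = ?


Mean X = 12.8000, Mean Y = 24.0000
SD X = 13.526271, SD Y = 20.009998
Cov = -9.800000
r = -9.800000/(13.526271*20.009998) = -0.0362

r = -0.0362


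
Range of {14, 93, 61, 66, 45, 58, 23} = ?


Max = 93, Min = 14
Range = 93 - 14 = 79

Range = 79


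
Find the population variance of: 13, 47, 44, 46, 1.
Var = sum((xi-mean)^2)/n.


Mean = 30.2000
Squared deviations: 295.8400, 282.2400, 190.4400, 249.6400, 852.6400
Sum = 1870.8000
Variance = 1870.8000/5 = 374.1600

Variance = 374.1600


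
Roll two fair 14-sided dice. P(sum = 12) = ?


Total outcomes = 14×14 = 196
Favorable (sum = 12): 11
P = 11/196 = 0.0561

P = 0.0561


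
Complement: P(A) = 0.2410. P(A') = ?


P(not A) = 1 - 0.2410 = 0.7590

P(not A) = 0.7590


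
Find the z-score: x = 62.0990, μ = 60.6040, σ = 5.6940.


z = (62.0990 - 60.6040)/5.6940
= 1.4950/5.6940
= 0.2626

z = 0.2626


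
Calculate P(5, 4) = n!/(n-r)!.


P(5,4) = 5!/1!
= 120/1
= 120

P(5,4) = 120


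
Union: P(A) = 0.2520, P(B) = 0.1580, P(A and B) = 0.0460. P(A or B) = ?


P(A∪B) = 0.2520 + 0.1580 - 0.0460
= 0.4100 - 0.0460
= 0.3640

P(A∪B) = 0.3640


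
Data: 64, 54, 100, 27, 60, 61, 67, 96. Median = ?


Sorted: 27, 54, 60, 61, 64, 67, 96, 100
n = 8 (even)
Middle values: 61 and 64
Median = (61+64)/2 = 62.5000

Median = 62.5000


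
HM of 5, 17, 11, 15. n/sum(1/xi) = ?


Sum of reciprocals = 1/5 + 1/17 + 1/11 + 1/15 = 0.416399
HM = 4/0.416399 = 9.6062

HM = 9.6062


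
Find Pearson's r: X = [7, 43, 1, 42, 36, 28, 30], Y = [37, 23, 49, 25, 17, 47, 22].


Mean X = 26.7143, Mean Y = 31.4286
SD X = 15.341021, SD Y = 11.902666
Cov = -134.591837
r = -134.591837/(15.341021*11.902666) = -0.7371

r = -0.7371


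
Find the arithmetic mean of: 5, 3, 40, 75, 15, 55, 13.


Sum = 5 + 3 + 40 + 75 + 15 + 55 + 13 = 206
n = 7
Mean = 206/7 = 29.4286

Mean = 29.4286


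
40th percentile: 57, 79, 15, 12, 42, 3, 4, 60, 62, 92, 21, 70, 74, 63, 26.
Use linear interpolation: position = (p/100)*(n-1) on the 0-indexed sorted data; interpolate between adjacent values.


Sorted: 3, 4, 12, 15, 21, 26, 42, 57, 60, 62, 63, 70, 74, 79, 92
n = 15
Index = 40/100 * 14 = 5.6000
Lower = data[5] = 26, Upper = data[6] = 42
P40 = 26 + 0.6000*(16) = 35.6000

P40 = 35.6000


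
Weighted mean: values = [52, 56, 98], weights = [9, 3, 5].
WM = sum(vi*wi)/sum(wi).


Numerator = 52*9 + 56*3 + 98*5 = 1126
Denominator = 9 + 3 + 5 = 17
WM = 1126/17 = 66.2353

WM = 66.2353


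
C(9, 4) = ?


C(9,4) = 9!/(4! × 5!)
= 362880/(24 × 120)
= 126

C(9,4) = 126


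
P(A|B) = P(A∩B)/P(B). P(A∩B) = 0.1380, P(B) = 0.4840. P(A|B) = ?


P(A|B) = 0.1380/0.4840 = 0.2851

P(A|B) = 0.2851


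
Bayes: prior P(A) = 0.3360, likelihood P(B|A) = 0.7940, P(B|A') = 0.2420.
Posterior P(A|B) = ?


P(B) = P(B|A)*P(A) + P(B|A')*P(A')
= 0.7940*0.3360 + 0.2420*0.6640
= 0.266784 + 0.160688 = 0.427472
P(A|B) = 0.266784/0.427472 = 0.6241

P(A|B) = 0.6241


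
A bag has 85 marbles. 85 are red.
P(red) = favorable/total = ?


P = 85/85 = 1.0000

P = 1.0000


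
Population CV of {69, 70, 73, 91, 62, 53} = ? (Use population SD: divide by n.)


Mean = 69.6667
SD = 11.5710
CV = (11.5710/69.6667)*100 = 16.6091%

CV = 16.6091%


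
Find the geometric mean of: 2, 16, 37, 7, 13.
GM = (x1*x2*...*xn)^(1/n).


Product = 2 × 16 × 37 × 7 × 13 = 107744
GM = 107744^(1/5) = 10.1503

GM = 10.1503


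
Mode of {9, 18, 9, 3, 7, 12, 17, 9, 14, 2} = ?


Frequencies: 2:1, 3:1, 7:1, 9:3, 12:1, 14:1, 17:1, 18:1
Max frequency = 3
Mode = 9

Mode = 9


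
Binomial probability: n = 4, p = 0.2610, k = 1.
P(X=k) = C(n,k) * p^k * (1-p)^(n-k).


C(4,1) = 4
p^1 = 0.261000
(1-p)^3 = 0.403583
P = 4 * 0.261000 * 0.403583 = 0.4213

P(X=1) = 0.4213


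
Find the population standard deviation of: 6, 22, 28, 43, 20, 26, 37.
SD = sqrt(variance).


Mean = 26.0000
Variance = 123.7143
SD = sqrt(123.7143) = 11.1227

SD = 11.1227


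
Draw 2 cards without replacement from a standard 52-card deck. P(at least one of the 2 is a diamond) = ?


P(at least one) = 1 - P(none)
P(none) = (39/52) × (38/51) = 0.558824
P(at least one) = 1 - 0.558824 = 0.4412

P = 0.4412


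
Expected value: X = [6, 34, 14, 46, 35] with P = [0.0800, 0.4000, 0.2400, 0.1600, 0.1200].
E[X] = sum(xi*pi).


E[X] = 6*0.0800 + 34*0.4000 + 14*0.2400 + 46*0.1600 + 35*0.1200
= 0.4800 + 13.6000 + 3.3600 + 7.3600 + 4.2000
= 29.0000

E[X] = 29.0000


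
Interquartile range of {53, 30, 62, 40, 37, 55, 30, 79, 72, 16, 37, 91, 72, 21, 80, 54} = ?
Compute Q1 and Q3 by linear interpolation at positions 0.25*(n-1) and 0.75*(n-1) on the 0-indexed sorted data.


Sorted: 16, 21, 30, 30, 37, 37, 40, 53, 54, 55, 62, 72, 72, 79, 80, 91
Q1 (25th %ile) = 35.2500
Q3 (75th %ile) = 72.0000
IQR = 72.0000 - 35.2500 = 36.7500

IQR = 36.7500


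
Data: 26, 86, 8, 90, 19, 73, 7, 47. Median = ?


Sorted: 7, 8, 19, 26, 47, 73, 86, 90
n = 8 (even)
Middle values: 26 and 47
Median = (26+47)/2 = 36.5000

Median = 36.5000


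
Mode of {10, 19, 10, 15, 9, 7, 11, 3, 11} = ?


Frequencies: 3:1, 7:1, 9:1, 10:2, 11:2, 15:1, 19:1
Max frequency = 2
Mode = 10, 11

Mode = 10, 11


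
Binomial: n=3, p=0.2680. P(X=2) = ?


C(3,2) = 3
p^2 = 0.071824
(1-p)^1 = 0.732000
P = 3 * 0.071824 * 0.732000 = 0.1577

P(X=2) = 0.1577


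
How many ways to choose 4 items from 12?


C(12,4) = 12!/(4! × 8!)
= 479001600/(24 × 40320)
= 495

C(12,4) = 495


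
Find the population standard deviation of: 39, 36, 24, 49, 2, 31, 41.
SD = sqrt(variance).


Mean = 31.7143
Variance = 199.9184
SD = sqrt(199.9184) = 14.1392

SD = 14.1392


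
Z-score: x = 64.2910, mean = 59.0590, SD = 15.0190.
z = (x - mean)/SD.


z = (64.2910 - 59.0590)/15.0190
= 5.2320/15.0190
= 0.3484

z = 0.3484


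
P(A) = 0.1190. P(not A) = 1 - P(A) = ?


P(not A) = 1 - 0.1190 = 0.8810

P(not A) = 0.8810


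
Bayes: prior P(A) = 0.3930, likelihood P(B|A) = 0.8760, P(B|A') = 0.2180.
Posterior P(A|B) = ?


P(B) = P(B|A)*P(A) + P(B|A')*P(A')
= 0.8760*0.3930 + 0.2180*0.6070
= 0.344268 + 0.132326 = 0.476594
P(A|B) = 0.344268/0.476594 = 0.7224

P(A|B) = 0.7224


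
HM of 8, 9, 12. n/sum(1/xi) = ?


Sum of reciprocals = 1/8 + 1/9 + 1/12 = 0.319444
HM = 3/0.319444 = 9.3913

HM = 9.3913


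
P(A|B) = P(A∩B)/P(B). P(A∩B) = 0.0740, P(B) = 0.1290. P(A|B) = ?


P(A|B) = 0.0740/0.1290 = 0.5736

P(A|B) = 0.5736


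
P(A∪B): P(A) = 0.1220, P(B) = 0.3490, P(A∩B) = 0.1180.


P(A∪B) = 0.1220 + 0.3490 - 0.1180
= 0.4710 - 0.1180
= 0.3530

P(A∪B) = 0.3530


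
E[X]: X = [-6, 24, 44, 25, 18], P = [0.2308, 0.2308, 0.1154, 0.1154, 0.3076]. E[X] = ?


E[X] = -6*0.2308 + 24*0.2308 + 44*0.1154 + 25*0.1154 + 18*0.3076
= -1.3848 + 5.5392 + 5.0776 + 2.8850 + 5.5368
= 17.6538

E[X] = 17.6538


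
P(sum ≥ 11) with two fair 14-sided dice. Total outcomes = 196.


Total outcomes = 14×14 = 196
Favorable (sum ≥ 11): 151
P = 151/196 = 0.7704

P = 0.7704


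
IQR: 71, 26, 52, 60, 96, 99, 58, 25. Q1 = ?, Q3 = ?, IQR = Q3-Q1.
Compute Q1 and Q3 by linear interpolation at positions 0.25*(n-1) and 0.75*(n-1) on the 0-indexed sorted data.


Sorted: 25, 26, 52, 58, 60, 71, 96, 99
Q1 (25th %ile) = 45.5000
Q3 (75th %ile) = 77.2500
IQR = 77.2500 - 45.5000 = 31.7500

IQR = 31.7500


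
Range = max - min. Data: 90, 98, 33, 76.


Max = 98, Min = 33
Range = 98 - 33 = 65

Range = 65


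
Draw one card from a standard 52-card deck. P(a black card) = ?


26 black cards in 52 cards
P = 26/52 = 0.5000

P = 0.5000


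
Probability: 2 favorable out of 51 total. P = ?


P = 2/51 = 0.0392

P = 0.0392


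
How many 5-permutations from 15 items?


P(15,5) = 15!/10!
= 1307674368000/3628800
= 360360

P(15,5) = 360360


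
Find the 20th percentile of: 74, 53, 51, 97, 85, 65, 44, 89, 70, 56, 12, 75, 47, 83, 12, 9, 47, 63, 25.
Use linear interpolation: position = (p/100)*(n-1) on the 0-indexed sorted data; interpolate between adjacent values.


Sorted: 9, 12, 12, 25, 44, 47, 47, 51, 53, 56, 63, 65, 70, 74, 75, 83, 85, 89, 97
n = 19
Index = 20/100 * 18 = 3.6000
Lower = data[3] = 25, Upper = data[4] = 44
P20 = 25 + 0.6000*(19) = 36.4000

P20 = 36.4000


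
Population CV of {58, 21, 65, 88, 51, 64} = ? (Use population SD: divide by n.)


Mean = 57.8333
SD = 20.0118
CV = (20.0118/57.8333)*100 = 34.6025%

CV = 34.6025%


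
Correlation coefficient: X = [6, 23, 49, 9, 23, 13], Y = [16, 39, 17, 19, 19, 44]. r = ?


Mean X = 20.5000, Mean Y = 25.6667
SD X = 14.279939, SD Y = 11.338234
Cov = -25.166667
r = -25.166667/(14.279939*11.338234) = -0.1554

r = -0.1554


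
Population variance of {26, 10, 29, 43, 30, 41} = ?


Mean = 29.8333
Squared deviations: 14.6944, 393.3611, 0.6944, 173.3611, 0.0278, 124.6944
Sum = 706.8333
Variance = 706.8333/6 = 117.8056

Variance = 117.8056


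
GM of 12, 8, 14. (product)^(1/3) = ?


Product = 12 × 8 × 14 = 1344
GM = 1344^(1/3) = 11.0357

GM = 11.0357


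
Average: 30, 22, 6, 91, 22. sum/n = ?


Sum = 30 + 22 + 6 + 91 + 22 = 171
n = 5
Mean = 171/5 = 34.2000

Mean = 34.2000


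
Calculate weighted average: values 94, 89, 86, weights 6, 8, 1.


Numerator = 94*6 + 89*8 + 86*1 = 1362
Denominator = 6 + 8 + 1 = 15
WM = 1362/15 = 90.8000

WM = 90.8000


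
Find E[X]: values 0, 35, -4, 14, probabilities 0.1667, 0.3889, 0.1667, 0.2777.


E[X] = 0*0.1667 + 35*0.3889 - 4*0.1667 + 14*0.2777
= 0 + 13.6115 - 0.6668 + 3.8878
= 16.8325

E[X] = 16.8325


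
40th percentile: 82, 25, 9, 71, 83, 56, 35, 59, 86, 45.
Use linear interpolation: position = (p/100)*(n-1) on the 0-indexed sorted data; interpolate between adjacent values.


Sorted: 9, 25, 35, 45, 56, 59, 71, 82, 83, 86
n = 10
Index = 40/100 * 9 = 3.6000
Lower = data[3] = 45, Upper = data[4] = 56
P40 = 45 + 0.6000*(11) = 51.6000

P40 = 51.6000


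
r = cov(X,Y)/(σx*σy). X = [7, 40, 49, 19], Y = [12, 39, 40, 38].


Mean X = 28.7500, Mean Y = 32.2500
SD X = 16.618890, SD Y = 11.712707
Cov = 154.312500
r = 154.312500/(16.618890*11.712707) = 0.7928

r = 0.7928


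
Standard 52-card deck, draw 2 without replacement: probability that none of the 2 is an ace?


P(no aces) = (48/52) × (47/51)
= 0.8507

P = 0.8507


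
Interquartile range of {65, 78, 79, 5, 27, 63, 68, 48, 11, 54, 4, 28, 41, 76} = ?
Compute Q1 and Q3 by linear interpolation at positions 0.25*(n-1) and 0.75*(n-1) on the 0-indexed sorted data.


Sorted: 4, 5, 11, 27, 28, 41, 48, 54, 63, 65, 68, 76, 78, 79
Q1 (25th %ile) = 27.2500
Q3 (75th %ile) = 67.2500
IQR = 67.2500 - 27.2500 = 40.0000

IQR = 40.0000


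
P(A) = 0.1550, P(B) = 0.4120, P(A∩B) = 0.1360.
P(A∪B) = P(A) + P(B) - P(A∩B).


P(A∪B) = 0.1550 + 0.4120 - 0.1360
= 0.5670 - 0.1360
= 0.4310

P(A∪B) = 0.4310


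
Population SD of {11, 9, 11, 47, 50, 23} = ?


Mean = 25.1667
Variance = 293.4722
SD = sqrt(293.4722) = 17.1310

SD = 17.1310


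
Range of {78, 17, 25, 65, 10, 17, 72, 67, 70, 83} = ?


Max = 83, Min = 10
Range = 83 - 10 = 73

Range = 73


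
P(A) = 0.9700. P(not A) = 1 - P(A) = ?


P(not A) = 1 - 0.9700 = 0.0300

P(not A) = 0.0300


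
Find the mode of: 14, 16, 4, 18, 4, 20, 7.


Frequencies: 4:2, 7:1, 14:1, 16:1, 18:1, 20:1
Max frequency = 2
Mode = 4

Mode = 4


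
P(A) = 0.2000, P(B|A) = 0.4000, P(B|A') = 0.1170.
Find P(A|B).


P(B) = P(B|A)*P(A) + P(B|A')*P(A')
= 0.4000*0.2000 + 0.1170*0.8000
= 0.080000 + 0.093600 = 0.173600
P(A|B) = 0.080000/0.173600 = 0.4608

P(A|B) = 0.4608


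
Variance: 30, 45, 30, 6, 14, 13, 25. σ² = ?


Mean = 23.2857
Squared deviations: 45.0816, 471.5102, 45.0816, 298.7959, 86.2245, 105.7959, 2.9388
Sum = 1055.4286
Variance = 1055.4286/7 = 150.7755

Variance = 150.7755


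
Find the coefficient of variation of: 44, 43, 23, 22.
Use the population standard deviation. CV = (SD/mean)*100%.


Mean = 33.0000
SD = 10.5119
CV = (10.5119/33.0000)*100 = 31.8542%

CV = 31.8542%


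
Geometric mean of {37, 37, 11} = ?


Product = 37 × 37 × 11 = 15059
GM = 15059^(1/3) = 24.6944

GM = 24.6944


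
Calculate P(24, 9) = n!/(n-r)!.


P(24,9) = 24!/15!
= 620448401733239439360000/1307674368000
= 474467051520

P(24,9) = 474467051520


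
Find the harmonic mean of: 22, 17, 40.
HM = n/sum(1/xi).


Sum of reciprocals = 1/22 + 1/17 + 1/40 = 0.129278
HM = 3/0.129278 = 23.2058

HM = 23.2058


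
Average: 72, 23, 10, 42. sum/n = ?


Sum = 72 + 23 + 10 + 42 = 147
n = 4
Mean = 147/4 = 36.7500

Mean = 36.7500


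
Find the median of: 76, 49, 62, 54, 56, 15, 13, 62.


Sorted: 13, 15, 49, 54, 56, 62, 62, 76
n = 8 (even)
Middle values: 54 and 56
Median = (54+56)/2 = 55.0000

Median = 55.0000


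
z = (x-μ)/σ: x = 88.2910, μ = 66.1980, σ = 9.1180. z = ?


z = (88.2910 - 66.1980)/9.1180
= 22.0930/9.1180
= 2.4230

z = 2.4230


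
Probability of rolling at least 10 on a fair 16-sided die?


Favorable outcomes (roll ≥ 10): 7
Total outcomes = 16
P = 7/16 = 0.4375

P = 0.4375


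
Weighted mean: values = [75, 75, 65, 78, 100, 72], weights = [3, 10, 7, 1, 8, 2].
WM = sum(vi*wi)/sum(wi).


Numerator = 75*3 + 75*10 + 65*7 + 78*1 + 100*8 + 72*2 = 2452
Denominator = 3 + 10 + 7 + 1 + 8 + 2 = 31
WM = 2452/31 = 79.0968

WM = 79.0968


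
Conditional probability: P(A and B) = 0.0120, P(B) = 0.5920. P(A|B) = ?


P(A|B) = 0.0120/0.5920 = 0.0203

P(A|B) = 0.0203


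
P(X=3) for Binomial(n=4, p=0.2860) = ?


C(4,3) = 4
p^3 = 0.023394
(1-p)^1 = 0.714000
P = 4 * 0.023394 * 0.714000 = 0.0668

P(X=3) = 0.0668


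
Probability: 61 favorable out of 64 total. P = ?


P = 61/64 = 0.9531

P = 0.9531


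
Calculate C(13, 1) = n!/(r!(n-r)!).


C(13,1) = 13!/(1! × 12!)
= 6227020800/(1 × 479001600)
= 13

C(13,1) = 13


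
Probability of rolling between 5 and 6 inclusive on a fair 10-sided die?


Favorable outcomes (5 ≤ roll ≤ 6): 2
Total outcomes = 10
P = 2/10 = 0.2000

P = 0.2000


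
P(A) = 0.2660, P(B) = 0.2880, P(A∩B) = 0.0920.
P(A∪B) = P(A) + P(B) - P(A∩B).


P(A∪B) = 0.2660 + 0.2880 - 0.0920
= 0.5540 - 0.0920
= 0.4620

P(A∪B) = 0.4620


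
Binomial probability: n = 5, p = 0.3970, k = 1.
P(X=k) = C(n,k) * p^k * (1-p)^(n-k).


C(5,1) = 5
p^1 = 0.397000
(1-p)^4 = 0.132212
P = 5 * 0.397000 * 0.132212 = 0.2624

P(X=1) = 0.2624


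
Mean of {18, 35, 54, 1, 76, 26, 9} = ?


Sum = 18 + 35 + 54 + 1 + 76 + 26 + 9 = 219
n = 7
Mean = 219/7 = 31.2857

Mean = 31.2857


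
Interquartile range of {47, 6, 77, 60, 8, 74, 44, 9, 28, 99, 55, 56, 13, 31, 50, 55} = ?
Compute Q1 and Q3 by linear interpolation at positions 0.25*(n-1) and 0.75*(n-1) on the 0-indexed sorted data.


Sorted: 6, 8, 9, 13, 28, 31, 44, 47, 50, 55, 55, 56, 60, 74, 77, 99
Q1 (25th %ile) = 24.2500
Q3 (75th %ile) = 57.0000
IQR = 57.0000 - 24.2500 = 32.7500

IQR = 32.7500


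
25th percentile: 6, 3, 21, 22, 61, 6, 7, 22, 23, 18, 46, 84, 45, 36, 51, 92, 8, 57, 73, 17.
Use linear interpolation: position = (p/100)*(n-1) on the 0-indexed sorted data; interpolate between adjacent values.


Sorted: 3, 6, 6, 7, 8, 17, 18, 21, 22, 22, 23, 36, 45, 46, 51, 57, 61, 73, 84, 92
n = 20
Index = 25/100 * 19 = 4.7500
Lower = data[4] = 8, Upper = data[5] = 17
P25 = 8 + 0.7500*(9) = 14.7500

P25 = 14.7500


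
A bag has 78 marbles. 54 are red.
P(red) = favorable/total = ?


P = 54/78 = 0.6923

P = 0.6923


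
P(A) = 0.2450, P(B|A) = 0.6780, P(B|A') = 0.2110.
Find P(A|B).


P(B) = P(B|A)*P(A) + P(B|A')*P(A')
= 0.6780*0.2450 + 0.2110*0.7550
= 0.166110 + 0.159305 = 0.325415
P(A|B) = 0.166110/0.325415 = 0.5105

P(A|B) = 0.5105


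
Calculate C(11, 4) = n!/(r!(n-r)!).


C(11,4) = 11!/(4! × 7!)
= 39916800/(24 × 5040)
= 330

C(11,4) = 330


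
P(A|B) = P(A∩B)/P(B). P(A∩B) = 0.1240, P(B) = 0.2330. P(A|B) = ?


P(A|B) = 0.1240/0.2330 = 0.5322

P(A|B) = 0.5322


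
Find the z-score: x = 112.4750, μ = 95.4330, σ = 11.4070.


z = (112.4750 - 95.4330)/11.4070
= 17.0420/11.4070
= 1.4940

z = 1.4940


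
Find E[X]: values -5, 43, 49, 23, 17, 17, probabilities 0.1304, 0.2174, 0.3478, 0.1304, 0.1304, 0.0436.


E[X] = -5*0.1304 + 43*0.2174 + 49*0.3478 + 23*0.1304 + 17*0.1304 + 17*0.0436
= -0.6520 + 9.3482 + 17.0422 + 2.9992 + 2.2168 + 0.7412
= 31.6956

E[X] = 31.6956


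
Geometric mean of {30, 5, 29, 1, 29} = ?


Product = 30 × 5 × 29 × 1 × 29 = 126150
GM = 126150^(1/5) = 10.4756

GM = 10.4756


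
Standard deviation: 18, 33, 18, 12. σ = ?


Mean = 20.2500
Variance = 60.1875
SD = sqrt(60.1875) = 7.7581

SD = 7.7581


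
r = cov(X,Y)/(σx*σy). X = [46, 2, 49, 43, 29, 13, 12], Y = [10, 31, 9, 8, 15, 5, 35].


Mean X = 27.7143, Mean Y = 16.1429
SD X = 17.515008, SD Y = 11.063822
Cov = -129.244898
r = -129.244898/(17.515008*11.063822) = -0.6670

r = -0.6670


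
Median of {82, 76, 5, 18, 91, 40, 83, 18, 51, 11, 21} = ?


Sorted: 5, 11, 18, 18, 21, 40, 51, 76, 82, 83, 91
n = 11 (odd)
Middle value = 40

Median = 40


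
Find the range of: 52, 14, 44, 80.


Max = 80, Min = 14
Range = 80 - 14 = 66

Range = 66


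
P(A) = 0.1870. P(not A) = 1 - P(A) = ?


P(not A) = 1 - 0.1870 = 0.8130

P(not A) = 0.8130


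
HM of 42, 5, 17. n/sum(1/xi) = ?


Sum of reciprocals = 1/42 + 1/5 + 1/17 = 0.282633
HM = 3/0.282633 = 10.6145

HM = 10.6145


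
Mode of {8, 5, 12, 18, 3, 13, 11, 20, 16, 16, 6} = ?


Frequencies: 3:1, 5:1, 6:1, 8:1, 11:1, 12:1, 13:1, 16:2, 18:1, 20:1
Max frequency = 2
Mode = 16

Mode = 16


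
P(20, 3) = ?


P(20,3) = 20!/17!
= 2432902008176640000/355687428096000
= 6840

P(20,3) = 6840


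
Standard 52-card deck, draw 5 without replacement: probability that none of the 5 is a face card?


P(no face cards) = (40/52) × (39/51) × (38/50) × (37/49) × (36/48)
= 0.2532

P = 0.2532


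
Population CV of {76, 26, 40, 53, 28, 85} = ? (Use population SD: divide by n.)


Mean = 51.3333
SD = 22.5807
CV = (22.5807/51.3333)*100 = 43.9884%

CV = 43.9884%


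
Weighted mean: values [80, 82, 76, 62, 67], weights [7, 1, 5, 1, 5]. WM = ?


Numerator = 80*7 + 82*1 + 76*5 + 62*1 + 67*5 = 1419
Denominator = 7 + 1 + 5 + 1 + 5 = 19
WM = 1419/19 = 74.6842

WM = 74.6842


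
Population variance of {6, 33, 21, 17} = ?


Mean = 19.2500
Squared deviations: 175.5625, 189.0625, 3.0625, 5.0625
Sum = 372.7500
Variance = 372.7500/4 = 93.1875

Variance = 93.1875


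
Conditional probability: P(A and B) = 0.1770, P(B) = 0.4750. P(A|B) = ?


P(A|B) = 0.1770/0.4750 = 0.3726

P(A|B) = 0.3726


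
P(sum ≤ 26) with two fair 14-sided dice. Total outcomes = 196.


Total outcomes = 14×14 = 196
Favorable (sum ≤ 26): 193
P = 193/196 = 0.9847

P = 0.9847


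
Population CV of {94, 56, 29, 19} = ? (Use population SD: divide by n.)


Mean = 49.5000
SD = 29.0388
CV = (29.0388/49.5000)*100 = 58.6642%

CV = 58.6642%


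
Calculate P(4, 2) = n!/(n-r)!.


P(4,2) = 4!/2!
= 24/2
= 12

P(4,2) = 12


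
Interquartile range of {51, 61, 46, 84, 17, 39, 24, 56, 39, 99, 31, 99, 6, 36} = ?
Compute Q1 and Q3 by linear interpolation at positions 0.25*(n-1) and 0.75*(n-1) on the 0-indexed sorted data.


Sorted: 6, 17, 24, 31, 36, 39, 39, 46, 51, 56, 61, 84, 99, 99
Q1 (25th %ile) = 32.2500
Q3 (75th %ile) = 59.7500
IQR = 59.7500 - 32.2500 = 27.5000

IQR = 27.5000


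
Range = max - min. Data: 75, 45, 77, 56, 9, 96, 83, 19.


Max = 96, Min = 9
Range = 96 - 9 = 87

Range = 87


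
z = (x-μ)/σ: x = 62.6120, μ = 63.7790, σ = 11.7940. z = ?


z = (62.6120 - 63.7790)/11.7940
= -1.1670/11.7940
= -0.0989

z = -0.0989


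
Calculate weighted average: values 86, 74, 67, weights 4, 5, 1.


Numerator = 86*4 + 74*5 + 67*1 = 781
Denominator = 4 + 5 + 1 = 10
WM = 781/10 = 78.1000

WM = 78.1000


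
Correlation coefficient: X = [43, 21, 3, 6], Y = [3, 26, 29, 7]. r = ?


Mean X = 18.2500, Mean Y = 16.2500
SD X = 15.833114, SD Y = 11.388042
Cov = -95.562500
r = -95.562500/(15.833114*11.388042) = -0.5300

r = -0.5300


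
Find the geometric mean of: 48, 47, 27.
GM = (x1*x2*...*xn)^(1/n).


Product = 48 × 47 × 27 = 60912
GM = 60912^(1/3) = 39.3460

GM = 39.3460


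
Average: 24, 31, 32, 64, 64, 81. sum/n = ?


Sum = 24 + 31 + 32 + 64 + 64 + 81 = 296
n = 6
Mean = 296/6 = 49.3333

Mean = 49.3333


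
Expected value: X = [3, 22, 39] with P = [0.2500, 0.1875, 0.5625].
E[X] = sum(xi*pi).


E[X] = 3*0.2500 + 22*0.1875 + 39*0.5625
= 0.7500 + 4.1250 + 21.9375
= 26.8125

E[X] = 26.8125


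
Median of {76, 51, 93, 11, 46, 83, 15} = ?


Sorted: 11, 15, 46, 51, 76, 83, 93
n = 7 (odd)
Middle value = 51

Median = 51


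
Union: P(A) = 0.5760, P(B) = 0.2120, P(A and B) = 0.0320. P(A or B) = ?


P(A∪B) = 0.5760 + 0.2120 - 0.0320
= 0.7880 - 0.0320
= 0.7560

P(A∪B) = 0.7560


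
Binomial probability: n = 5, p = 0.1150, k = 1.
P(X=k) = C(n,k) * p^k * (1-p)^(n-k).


C(5,1) = 5
p^1 = 0.115000
(1-p)^4 = 0.613441
P = 5 * 0.115000 * 0.613441 = 0.3527

P(X=1) = 0.3527


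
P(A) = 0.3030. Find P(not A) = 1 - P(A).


P(not A) = 1 - 0.3030 = 0.6970

P(not A) = 0.6970


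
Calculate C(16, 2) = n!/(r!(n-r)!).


C(16,2) = 16!/(2! × 14!)
= 20922789888000/(2 × 87178291200)
= 120

C(16,2) = 120


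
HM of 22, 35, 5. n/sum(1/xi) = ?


Sum of reciprocals = 1/22 + 1/35 + 1/5 = 0.274026
HM = 3/0.274026 = 10.9479

HM = 10.9479


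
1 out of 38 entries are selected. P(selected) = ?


P = 1/38 = 0.0263

P = 0.0263


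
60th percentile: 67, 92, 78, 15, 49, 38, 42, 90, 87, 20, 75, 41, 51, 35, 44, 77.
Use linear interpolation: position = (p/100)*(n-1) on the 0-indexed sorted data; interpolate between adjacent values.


Sorted: 15, 20, 35, 38, 41, 42, 44, 49, 51, 67, 75, 77, 78, 87, 90, 92
n = 16
Index = 60/100 * 15 = 9.0000
Lower = data[9] = 67, Upper = data[10] = 75
P60 = 67 + 0*(8) = 67.0000

P60 = 67.0000


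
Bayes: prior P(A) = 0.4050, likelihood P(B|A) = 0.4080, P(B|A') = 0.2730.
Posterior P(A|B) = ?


P(B) = P(B|A)*P(A) + P(B|A')*P(A')
= 0.4080*0.4050 + 0.2730*0.5950
= 0.165240 + 0.162435 = 0.327675
P(A|B) = 0.165240/0.327675 = 0.5043

P(A|B) = 0.5043


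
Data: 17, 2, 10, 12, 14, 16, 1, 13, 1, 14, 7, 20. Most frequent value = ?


Frequencies: 1:2, 2:1, 7:1, 10:1, 12:1, 13:1, 14:2, 16:1, 17:1, 20:1
Max frequency = 2
Mode = 1, 14

Mode = 1, 14


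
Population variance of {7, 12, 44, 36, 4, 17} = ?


Mean = 20.0000
Squared deviations: 169.0000, 64.0000, 576.0000, 256.0000, 256.0000, 9.0000
Sum = 1330.0000
Variance = 1330.0000/6 = 221.6667

Variance = 221.6667


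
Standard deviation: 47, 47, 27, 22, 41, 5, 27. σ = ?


Mean = 30.8571
Variance = 200.1224
SD = sqrt(200.1224) = 14.1465

SD = 14.1465


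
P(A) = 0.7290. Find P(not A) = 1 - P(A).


P(not A) = 1 - 0.7290 = 0.2710

P(not A) = 0.2710


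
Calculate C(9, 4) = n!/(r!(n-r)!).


C(9,4) = 9!/(4! × 5!)
= 362880/(24 × 120)
= 126

C(9,4) = 126


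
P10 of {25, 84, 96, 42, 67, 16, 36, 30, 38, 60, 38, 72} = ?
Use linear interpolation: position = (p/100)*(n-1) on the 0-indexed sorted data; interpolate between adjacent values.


Sorted: 16, 25, 30, 36, 38, 38, 42, 60, 67, 72, 84, 96
n = 12
Index = 10/100 * 11 = 1.1000
Lower = data[1] = 25, Upper = data[2] = 30
P10 = 25 + 0.1000*(5) = 25.5000

P10 = 25.5000


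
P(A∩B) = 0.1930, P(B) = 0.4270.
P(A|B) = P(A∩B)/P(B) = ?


P(A|B) = 0.1930/0.4270 = 0.4520

P(A|B) = 0.4520


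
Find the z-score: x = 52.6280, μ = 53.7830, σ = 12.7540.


z = (52.6280 - 53.7830)/12.7540
= -1.1550/12.7540
= -0.0906

z = -0.0906


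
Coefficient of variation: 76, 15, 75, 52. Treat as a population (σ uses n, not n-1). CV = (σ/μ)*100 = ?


Mean = 54.5000
SD = 24.7437
CV = (24.7437/54.5000)*100 = 45.4013%

CV = 45.4013%


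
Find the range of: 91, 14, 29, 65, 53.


Max = 91, Min = 14
Range = 91 - 14 = 77

Range = 77


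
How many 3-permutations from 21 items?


P(21,3) = 21!/18!
= 51090942171709440000/6402373705728000
= 7980

P(21,3) = 7980


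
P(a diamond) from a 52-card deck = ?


13 diamonds in 52 cards
P = 13/52 = 0.2500

P = 0.2500


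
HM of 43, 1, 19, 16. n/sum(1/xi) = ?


Sum of reciprocals = 1/43 + 1/1 + 1/19 + 1/16 = 1.138387
HM = 4/1.138387 = 3.5137

HM = 3.5137


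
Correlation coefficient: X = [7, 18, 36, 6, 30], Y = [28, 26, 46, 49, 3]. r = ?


Mean X = 19.4000, Mean Y = 30.4000
SD X = 12.026637, SD Y = 16.523922
Cov = -48.960000
r = -48.960000/(12.026637*16.523922) = -0.2464

r = -0.2464


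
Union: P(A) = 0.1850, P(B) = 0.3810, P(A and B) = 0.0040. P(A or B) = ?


P(A∪B) = 0.1850 + 0.3810 - 0.0040
= 0.5660 - 0.0040
= 0.5620

P(A∪B) = 0.5620


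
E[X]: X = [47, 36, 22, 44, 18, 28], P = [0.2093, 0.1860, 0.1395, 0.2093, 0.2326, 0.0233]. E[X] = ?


E[X] = 47*0.2093 + 36*0.1860 + 22*0.1395 + 44*0.2093 + 18*0.2326 + 28*0.0233
= 9.8371 + 6.6960 + 3.0690 + 9.2092 + 4.1868 + 0.6524
= 33.6505

E[X] = 33.6505


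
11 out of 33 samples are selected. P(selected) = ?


P = 11/33 = 0.3333

P = 0.3333


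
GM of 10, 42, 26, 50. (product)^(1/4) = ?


Product = 10 × 42 × 26 × 50 = 546000
GM = 546000^(1/4) = 27.1830

GM = 27.1830


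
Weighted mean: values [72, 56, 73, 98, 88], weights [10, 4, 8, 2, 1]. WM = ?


Numerator = 72*10 + 56*4 + 73*8 + 98*2 + 88*1 = 1812
Denominator = 10 + 4 + 8 + 2 + 1 = 25
WM = 1812/25 = 72.4800

WM = 72.4800


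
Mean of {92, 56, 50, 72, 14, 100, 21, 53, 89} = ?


Sum = 92 + 56 + 50 + 72 + 14 + 100 + 21 + 53 + 89 = 547
n = 9
Mean = 547/9 = 60.7778

Mean = 60.7778


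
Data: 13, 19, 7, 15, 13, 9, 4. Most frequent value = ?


Frequencies: 4:1, 7:1, 9:1, 13:2, 15:1, 19:1
Max frequency = 2
Mode = 13

Mode = 13


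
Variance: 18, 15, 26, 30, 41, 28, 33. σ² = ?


Mean = 27.2857
Squared deviations: 86.2245, 150.9388, 1.6531, 7.3673, 188.0816, 0.5102, 32.6531
Sum = 467.4286
Variance = 467.4286/7 = 66.7755

Variance = 66.7755


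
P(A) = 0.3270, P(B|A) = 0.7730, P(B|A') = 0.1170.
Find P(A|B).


P(B) = P(B|A)*P(A) + P(B|A')*P(A')
= 0.7730*0.3270 + 0.1170*0.6730
= 0.252771 + 0.078741 = 0.331512
P(A|B) = 0.252771/0.331512 = 0.7625

P(A|B) = 0.7625


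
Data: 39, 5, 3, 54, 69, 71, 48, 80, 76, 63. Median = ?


Sorted: 3, 5, 39, 48, 54, 63, 69, 71, 76, 80
n = 10 (even)
Middle values: 54 and 63
Median = (54+63)/2 = 58.5000

Median = 58.5000


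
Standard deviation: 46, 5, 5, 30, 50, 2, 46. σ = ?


Mean = 26.2857
Variance = 407.0612
SD = sqrt(407.0612) = 20.1758

SD = 20.1758


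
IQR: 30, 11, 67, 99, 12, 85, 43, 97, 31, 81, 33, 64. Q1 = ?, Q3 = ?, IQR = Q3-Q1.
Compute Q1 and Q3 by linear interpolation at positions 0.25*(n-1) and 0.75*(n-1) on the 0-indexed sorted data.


Sorted: 11, 12, 30, 31, 33, 43, 64, 67, 81, 85, 97, 99
Q1 (25th %ile) = 30.7500
Q3 (75th %ile) = 82.0000
IQR = 82.0000 - 30.7500 = 51.2500

IQR = 51.2500


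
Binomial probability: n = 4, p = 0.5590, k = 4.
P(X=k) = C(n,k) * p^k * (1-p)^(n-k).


C(4,4) = 1
p^4 = 0.097644
(1-p)^0 = 1.000000
P = 1 * 0.097644 * 1.000000 = 0.0976

P(X=4) = 0.0976


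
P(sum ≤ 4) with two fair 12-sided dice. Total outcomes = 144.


Total outcomes = 12×12 = 144
Favorable (sum ≤ 4): 6
P = 6/144 = 0.0417

P = 0.0417
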